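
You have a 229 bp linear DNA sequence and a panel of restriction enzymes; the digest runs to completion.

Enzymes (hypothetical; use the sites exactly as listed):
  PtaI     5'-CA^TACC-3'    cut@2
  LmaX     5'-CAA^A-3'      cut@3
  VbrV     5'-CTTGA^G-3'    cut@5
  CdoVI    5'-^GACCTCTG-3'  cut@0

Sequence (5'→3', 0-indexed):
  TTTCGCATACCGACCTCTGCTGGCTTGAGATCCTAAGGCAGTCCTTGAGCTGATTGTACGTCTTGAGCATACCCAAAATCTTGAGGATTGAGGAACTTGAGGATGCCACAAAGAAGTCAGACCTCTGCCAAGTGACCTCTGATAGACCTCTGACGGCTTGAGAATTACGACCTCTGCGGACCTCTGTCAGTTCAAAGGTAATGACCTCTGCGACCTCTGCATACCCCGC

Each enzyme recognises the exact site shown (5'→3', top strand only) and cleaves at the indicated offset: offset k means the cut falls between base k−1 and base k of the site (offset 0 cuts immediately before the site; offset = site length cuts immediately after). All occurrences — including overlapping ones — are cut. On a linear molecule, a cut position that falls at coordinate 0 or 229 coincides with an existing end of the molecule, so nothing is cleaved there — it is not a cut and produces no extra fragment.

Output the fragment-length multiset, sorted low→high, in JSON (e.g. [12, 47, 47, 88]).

Per-enzyme occurrences:
  PtaI CATACC/2: at [5, 67, 219] ⇒ [7, 69, 221]
  LmaX CAAA/3: at [73, 108, 192] ⇒ [76, 111, 195]
  VbrV CTTGAG/5: at [23, 43, 61, 79, 95, 156] ⇒ [28, 48, 66, 84, 100, 161]
  CdoVI GACCTCTG/0: at [11, 119, 133, 144, 168, 178, 202, 211] ⇒ [11, 119, 133, 144, 168, 178, 202, 211]

All cut coordinates (distinct, sorted): [7, 11, 28, 48, 66, 69, 76, 84, 100, 111, 119, 133, 144, 161, 168, 178, 195, 202, 211, 221]

Fragment lengths:
  [0,7): 7 bp
  [7,11): 4 bp
  [11,28): 17 bp
  [28,48): 20 bp
  [48,66): 18 bp
  [66,69): 3 bp
  [69,76): 7 bp
  [76,84): 8 bp
  [84,100): 16 bp
  [100,111): 11 bp
  [111,119): 8 bp
  [119,133): 14 bp
  [133,144): 11 bp
  [144,161): 17 bp
  [161,168): 7 bp
  [168,178): 10 bp
  [178,195): 17 bp
  [195,202): 7 bp
  [202,211): 9 bp
  [211,221): 10 bp
  [221,229): 8 bp

[3,4,7,7,7,7,8,8,8,9,10,10,11,11,14,16,17,17,17,18,20]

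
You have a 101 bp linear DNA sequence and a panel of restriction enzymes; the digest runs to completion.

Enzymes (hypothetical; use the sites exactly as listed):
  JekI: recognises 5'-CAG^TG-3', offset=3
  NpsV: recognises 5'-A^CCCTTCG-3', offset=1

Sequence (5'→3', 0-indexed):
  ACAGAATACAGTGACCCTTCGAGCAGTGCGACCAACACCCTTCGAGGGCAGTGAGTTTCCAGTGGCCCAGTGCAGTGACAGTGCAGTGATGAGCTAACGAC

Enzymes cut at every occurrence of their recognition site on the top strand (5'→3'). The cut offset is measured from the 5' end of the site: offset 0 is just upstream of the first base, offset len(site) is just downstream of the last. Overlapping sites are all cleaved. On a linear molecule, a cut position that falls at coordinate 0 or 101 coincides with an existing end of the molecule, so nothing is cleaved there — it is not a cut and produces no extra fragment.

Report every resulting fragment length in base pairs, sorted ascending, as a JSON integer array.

Site scan:
  JekI (CAGTG, off=3): starts [8, 23, 48, 59, 67, 72, 78, 83] → cuts [11, 26, 51, 62, 70, 75, 81, 86]
  NpsV (ACCCTTCG, off=1): starts [13, 36] → cuts [14, 37]

Pooled cuts: [11, 14, 26, 37, 51, 62, 70, 75, 81, 86]

Fragments:
  [0,11): 11 bp
  [11,14): 3 bp
  [14,26): 12 bp
  [26,37): 11 bp
  [37,51): 14 bp
  [51,62): 11 bp
  [62,70): 8 bp
  [70,75): 5 bp
  [75,81): 6 bp
  [81,86): 5 bp
  [86,101): 15 bp

[3,5,5,6,8,11,11,11,12,14,15]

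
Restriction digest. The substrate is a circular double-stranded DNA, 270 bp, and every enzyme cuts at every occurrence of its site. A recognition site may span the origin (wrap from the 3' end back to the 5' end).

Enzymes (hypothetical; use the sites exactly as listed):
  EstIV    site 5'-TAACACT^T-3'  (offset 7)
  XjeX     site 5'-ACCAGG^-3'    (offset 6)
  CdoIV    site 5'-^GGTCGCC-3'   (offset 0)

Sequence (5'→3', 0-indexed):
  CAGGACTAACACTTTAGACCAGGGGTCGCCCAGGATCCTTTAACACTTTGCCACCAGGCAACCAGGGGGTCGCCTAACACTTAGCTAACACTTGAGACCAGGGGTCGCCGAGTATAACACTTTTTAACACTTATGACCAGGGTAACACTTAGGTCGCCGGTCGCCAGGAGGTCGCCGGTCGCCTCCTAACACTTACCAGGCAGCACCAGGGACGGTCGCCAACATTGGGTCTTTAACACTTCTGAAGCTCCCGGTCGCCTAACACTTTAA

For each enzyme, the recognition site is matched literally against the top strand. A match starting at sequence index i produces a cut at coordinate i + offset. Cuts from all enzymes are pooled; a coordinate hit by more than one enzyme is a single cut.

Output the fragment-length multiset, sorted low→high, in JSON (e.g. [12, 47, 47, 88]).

Site scan:
  EstIV TAACACTT/7: at [6, 40, 74, 85, 114, 124, 142, 186, 233, 259] ⇒ [13, 47, 81, 92, 121, 131, 149, 193, 240, 266]
  XjeX ACCAGG/6: at [17, 52, 60, 96, 135, 194, 204] ⇒ [23, 58, 66, 102, 141, 200, 210]
  CdoIV GGTCGCC/0: at [23, 67, 102, 151, 158, 169, 176, 213, 252] ⇒ [23, 67, 102, 151, 158, 169, 176, 213, 252]

Pooled cuts: [13, 23, 47, 58, 66, 67, 81, 92, 102, 121, 131, 141, 149, 151, 158, 169, 176, 193, 200, 210, 213, 240, 252, 266]

Fragment lengths:
  13→23: 10 bp
  23→47: 24 bp
  47→58: 11 bp
  58→66: 8 bp
  66→67: 1 bp
  67→81: 14 bp
  81→92: 11 bp
  92→102: 10 bp
  102→121: 19 bp
  121→131: 10 bp
  131→141: 10 bp
  141→149: 8 bp
  149→151: 2 bp
  151→158: 7 bp
  158→169: 11 bp
  169→176: 7 bp
  176→193: 17 bp
  193→200: 7 bp
  200→210: 10 bp
  210→213: 3 bp
  213→240: 27 bp
  240→252: 12 bp
  252→266: 14 bp
  266→13 (wrap): 270-266+13 = 17 bp

[1,2,3,7,7,7,8,8,10,10,10,10,10,11,11,11,12,14,14,17,17,19,24,27]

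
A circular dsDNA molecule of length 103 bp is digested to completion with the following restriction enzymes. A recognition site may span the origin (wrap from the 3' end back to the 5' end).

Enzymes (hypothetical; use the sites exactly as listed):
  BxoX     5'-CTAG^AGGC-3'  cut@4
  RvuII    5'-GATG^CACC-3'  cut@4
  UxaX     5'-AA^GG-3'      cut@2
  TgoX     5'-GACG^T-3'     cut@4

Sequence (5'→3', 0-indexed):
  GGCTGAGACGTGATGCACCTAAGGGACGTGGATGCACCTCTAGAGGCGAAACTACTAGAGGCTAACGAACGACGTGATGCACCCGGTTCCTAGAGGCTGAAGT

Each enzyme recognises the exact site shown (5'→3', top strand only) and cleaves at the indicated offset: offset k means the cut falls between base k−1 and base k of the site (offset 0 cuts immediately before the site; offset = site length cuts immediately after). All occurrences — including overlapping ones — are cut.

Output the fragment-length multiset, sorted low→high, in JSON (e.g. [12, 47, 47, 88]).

[5,5,6,6,7,9,14,15,16,20]

Per-enzyme occurrences:
  BxoX (CTAGAGGC, off=4): starts [39, 54, 89] → cuts [43, 58, 93]
  RvuII (GATGCACC, off=4): starts [11, 30, 75] → cuts [15, 34, 79]
  UxaX (AAGG, off=2): starts [20] → cuts [22]
  TgoX (GACGT, off=4): starts [6, 24, 70] → cuts [10, 28, 74]

All cut coordinates (distinct, sorted): [10, 15, 22, 28, 34, 43, 58, 74, 79, 93]

Fragment lengths:
  10→15: 5 bp
  15→22: 7 bp
  22→28: 6 bp
  28→34: 6 bp
  34→43: 9 bp
  43→58: 15 bp
  58→74: 16 bp
  74→79: 5 bp
  79→93: 14 bp
  93→10 (wrap): 103-93+10 = 20 bp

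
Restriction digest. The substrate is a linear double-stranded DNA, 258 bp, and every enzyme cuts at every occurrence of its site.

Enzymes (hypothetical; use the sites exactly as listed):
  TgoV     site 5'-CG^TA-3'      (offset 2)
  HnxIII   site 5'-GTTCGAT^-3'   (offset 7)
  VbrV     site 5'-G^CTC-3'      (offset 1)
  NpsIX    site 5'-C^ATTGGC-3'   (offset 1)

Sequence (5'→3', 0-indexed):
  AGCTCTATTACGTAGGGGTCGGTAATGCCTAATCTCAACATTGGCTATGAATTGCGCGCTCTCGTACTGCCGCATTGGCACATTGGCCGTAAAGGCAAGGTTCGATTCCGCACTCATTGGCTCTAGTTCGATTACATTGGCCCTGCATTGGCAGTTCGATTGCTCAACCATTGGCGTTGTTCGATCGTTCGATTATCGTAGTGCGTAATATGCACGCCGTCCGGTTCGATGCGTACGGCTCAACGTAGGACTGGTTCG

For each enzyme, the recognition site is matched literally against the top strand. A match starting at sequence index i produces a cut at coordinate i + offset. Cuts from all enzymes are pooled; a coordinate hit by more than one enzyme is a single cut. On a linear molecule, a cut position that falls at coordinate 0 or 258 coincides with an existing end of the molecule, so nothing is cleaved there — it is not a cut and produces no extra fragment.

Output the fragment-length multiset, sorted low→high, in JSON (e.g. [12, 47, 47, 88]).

Site scan:
  TgoV CGTA/2: at [10, 62, 87, 196, 203, 231, 243] ⇒ [12, 64, 89, 198, 205, 233, 245]
  HnxIII GTTCGAT/7: at [99, 125, 153, 178, 186, 223] ⇒ [106, 132, 160, 185, 193, 230]
  VbrV GCTC/1: at [1, 57, 119, 161, 237] ⇒ [2, 58, 120, 162, 238]
  NpsIX CATTGGC/1: at [38, 72, 80, 114, 134, 145, 168] ⇒ [39, 73, 81, 115, 135, 146, 169]

All cut coordinates (distinct, sorted): [2, 12, 39, 58, 64, 73, 81, 89, 106, 115, 120, 132, 135, 146, 160, 162, 169, 185, 193, 198, 205, 230, 233, 238, 245]

Fragment lengths:
  [0,2): 2 bp
  [2,12): 10 bp
  [12,39): 27 bp
  [39,58): 19 bp
  [58,64): 6 bp
  [64,73): 9 bp
  [73,81): 8 bp
  [81,89): 8 bp
  [89,106): 17 bp
  [106,115): 9 bp
  [115,120): 5 bp
  [120,132): 12 bp
  [132,135): 3 bp
  [135,146): 11 bp
  [146,160): 14 bp
  [160,162): 2 bp
  [162,169): 7 bp
  [169,185): 16 bp
  [185,193): 8 bp
  [193,198): 5 bp
  [198,205): 7 bp
  [205,230): 25 bp
  [230,233): 3 bp
  [233,238): 5 bp
  [238,245): 7 bp
  [245,258): 13 bp

[2,2,3,3,5,5,5,6,7,7,7,8,8,8,9,9,10,11,12,13,14,16,17,19,25,27]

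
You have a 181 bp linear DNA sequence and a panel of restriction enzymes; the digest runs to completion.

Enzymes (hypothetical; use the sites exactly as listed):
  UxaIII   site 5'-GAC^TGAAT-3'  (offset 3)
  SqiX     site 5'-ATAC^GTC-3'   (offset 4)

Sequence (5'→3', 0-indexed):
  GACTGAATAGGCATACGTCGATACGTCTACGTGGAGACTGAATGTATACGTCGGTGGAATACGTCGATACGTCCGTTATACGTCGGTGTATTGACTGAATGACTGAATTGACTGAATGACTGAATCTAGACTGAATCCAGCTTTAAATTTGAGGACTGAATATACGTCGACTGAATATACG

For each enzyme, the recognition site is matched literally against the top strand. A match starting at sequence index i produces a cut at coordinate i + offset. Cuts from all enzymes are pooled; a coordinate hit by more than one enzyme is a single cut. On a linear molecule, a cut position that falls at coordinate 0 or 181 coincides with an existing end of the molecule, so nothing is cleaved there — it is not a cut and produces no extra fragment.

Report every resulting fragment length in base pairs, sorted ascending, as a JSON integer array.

[3,6,8,8,8,8,9,9,10,11,11,11,13,13,14,14,25]

Scan for sites:
  UxaIII GACTGAAT/3: at [0, 35, 92, 100, 109, 117, 128, 153, 168] ⇒ [3, 38, 95, 103, 112, 120, 131, 156, 171]
  SqiX ATACGTC/4: at [12, 20, 45, 58, 66, 77, 161] ⇒ [16, 24, 49, 62, 70, 81, 165]

All cut coordinates (distinct, sorted): [3, 16, 24, 38, 49, 62, 70, 81, 95, 103, 112, 120, 131, 156, 165, 171]

Fragment lengths:
  [0,3): 3 bp
  [3,16): 13 bp
  [16,24): 8 bp
  [24,38): 14 bp
  [38,49): 11 bp
  [49,62): 13 bp
  [62,70): 8 bp
  [70,81): 11 bp
  [81,95): 14 bp
  [95,103): 8 bp
  [103,112): 9 bp
  [112,120): 8 bp
  [120,131): 11 bp
  [131,156): 25 bp
  [156,165): 9 bp
  [165,171): 6 bp
  [171,181): 10 bp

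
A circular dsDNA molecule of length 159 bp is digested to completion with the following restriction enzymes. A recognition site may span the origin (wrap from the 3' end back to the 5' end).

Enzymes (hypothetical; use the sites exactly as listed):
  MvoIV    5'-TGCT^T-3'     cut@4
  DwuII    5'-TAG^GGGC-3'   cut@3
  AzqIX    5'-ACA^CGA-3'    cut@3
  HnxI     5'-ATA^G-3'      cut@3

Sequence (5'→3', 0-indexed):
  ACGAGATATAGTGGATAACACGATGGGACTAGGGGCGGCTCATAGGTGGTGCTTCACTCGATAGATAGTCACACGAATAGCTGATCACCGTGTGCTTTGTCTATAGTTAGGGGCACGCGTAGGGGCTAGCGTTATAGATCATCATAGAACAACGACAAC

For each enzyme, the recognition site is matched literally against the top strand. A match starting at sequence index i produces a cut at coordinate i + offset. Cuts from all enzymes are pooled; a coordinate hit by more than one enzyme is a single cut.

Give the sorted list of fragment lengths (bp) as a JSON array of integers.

Per-enzyme occurrences:
  MvoIV (TGCTT, off=4): starts [49, 92] → cuts [53, 96]
  DwuII (TAGGGGC, off=3): starts [29, 107, 119] → cuts [32, 110, 122]
  AzqIX (ACACGA, off=3): starts [17, 70, 157] → cuts [1, 20, 73]
  HnxI (ATAG, off=3): starts [7, 41, 60, 64, 76, 102, 133, 143] → cuts [10, 44, 63, 67, 79, 105, 136, 146]

All cut coordinates (distinct, sorted): [1, 10, 20, 32, 44, 53, 63, 67, 73, 79, 96, 105, 110, 122, 136, 146]

Fragments:
  1→10: 9 bp
  10→20: 10 bp
  20→32: 12 bp
  32→44: 12 bp
  44→53: 9 bp
  53→63: 10 bp
  63→67: 4 bp
  67→73: 6 bp
  73→79: 6 bp
  79→96: 17 bp
  96→105: 9 bp
  105→110: 5 bp
  110→122: 12 bp
  122→136: 14 bp
  136→146: 10 bp
  146→1 (wrap): 159-146+1 = 14 bp

[4,5,6,6,9,9,9,10,10,10,12,12,12,14,14,17]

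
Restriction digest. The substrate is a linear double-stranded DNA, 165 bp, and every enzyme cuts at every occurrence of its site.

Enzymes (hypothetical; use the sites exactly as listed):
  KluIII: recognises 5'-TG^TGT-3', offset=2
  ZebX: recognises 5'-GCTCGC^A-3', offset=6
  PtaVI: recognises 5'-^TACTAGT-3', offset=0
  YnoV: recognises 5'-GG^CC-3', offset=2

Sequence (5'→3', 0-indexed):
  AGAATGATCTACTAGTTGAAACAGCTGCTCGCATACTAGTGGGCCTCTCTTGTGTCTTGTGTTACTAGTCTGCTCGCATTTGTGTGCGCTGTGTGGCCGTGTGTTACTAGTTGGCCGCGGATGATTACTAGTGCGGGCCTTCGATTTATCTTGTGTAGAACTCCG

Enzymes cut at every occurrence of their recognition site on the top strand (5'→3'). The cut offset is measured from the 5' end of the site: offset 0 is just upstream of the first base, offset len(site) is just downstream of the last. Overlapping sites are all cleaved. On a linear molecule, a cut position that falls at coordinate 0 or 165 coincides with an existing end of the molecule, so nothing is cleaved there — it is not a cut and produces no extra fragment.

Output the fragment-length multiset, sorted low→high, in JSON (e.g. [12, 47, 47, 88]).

Scan for sites:
  KluIII (TGTGT, off=2): starts [50, 57, 80, 89, 99, 151] → cuts [52, 59, 82, 91, 101, 153]
  ZebX (GCTCGCA, off=6): starts [26, 71] → cuts [32, 77]
  PtaVI (TACTAGT, off=0): starts [9, 33, 62, 104, 125] → cuts [9, 33, 62, 104, 125]
  YnoV (GGCC, off=2): starts [41, 94, 112, 135] → cuts [43, 96, 114, 137]

All cut coordinates (distinct, sorted): [9, 32, 33, 43, 52, 59, 62, 77, 82, 91, 96, 101, 104, 114, 125, 137, 153]

Fragments:
  [0,9): 9 bp
  [9,32): 23 bp
  [32,33): 1 bp
  [33,43): 10 bp
  [43,52): 9 bp
  [52,59): 7 bp
  [59,62): 3 bp
  [62,77): 15 bp
  [77,82): 5 bp
  [82,91): 9 bp
  [91,96): 5 bp
  [96,101): 5 bp
  [101,104): 3 bp
  [104,114): 10 bp
  [114,125): 11 bp
  [125,137): 12 bp
  [137,153): 16 bp
  [153,165): 12 bp

[1,3,3,5,5,5,7,9,9,9,10,10,11,12,12,15,16,23]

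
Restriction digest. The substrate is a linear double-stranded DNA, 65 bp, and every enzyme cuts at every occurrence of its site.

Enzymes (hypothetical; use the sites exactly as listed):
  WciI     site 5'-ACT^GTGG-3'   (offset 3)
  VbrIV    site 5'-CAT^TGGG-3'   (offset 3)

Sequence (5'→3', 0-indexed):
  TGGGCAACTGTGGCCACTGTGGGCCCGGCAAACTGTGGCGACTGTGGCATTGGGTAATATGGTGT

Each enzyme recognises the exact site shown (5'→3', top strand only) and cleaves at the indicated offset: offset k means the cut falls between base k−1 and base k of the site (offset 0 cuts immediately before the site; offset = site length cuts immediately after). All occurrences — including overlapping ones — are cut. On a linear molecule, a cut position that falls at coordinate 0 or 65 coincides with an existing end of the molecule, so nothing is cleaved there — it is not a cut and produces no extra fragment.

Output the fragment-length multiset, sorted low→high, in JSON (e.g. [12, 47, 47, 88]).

Scan for sites:
  WciI ACTGTGG/3: at [6, 15, 31, 40] ⇒ [9, 18, 34, 43]
  VbrIV CATTGGG/3: at [47] ⇒ [50]

Pooled cuts: [9, 18, 34, 43, 50]

Fragment lengths:
  [0,9): 9 bp
  [9,18): 9 bp
  [18,34): 16 bp
  [34,43): 9 bp
  [43,50): 7 bp
  [50,65): 15 bp

[7,9,9,9,15,16]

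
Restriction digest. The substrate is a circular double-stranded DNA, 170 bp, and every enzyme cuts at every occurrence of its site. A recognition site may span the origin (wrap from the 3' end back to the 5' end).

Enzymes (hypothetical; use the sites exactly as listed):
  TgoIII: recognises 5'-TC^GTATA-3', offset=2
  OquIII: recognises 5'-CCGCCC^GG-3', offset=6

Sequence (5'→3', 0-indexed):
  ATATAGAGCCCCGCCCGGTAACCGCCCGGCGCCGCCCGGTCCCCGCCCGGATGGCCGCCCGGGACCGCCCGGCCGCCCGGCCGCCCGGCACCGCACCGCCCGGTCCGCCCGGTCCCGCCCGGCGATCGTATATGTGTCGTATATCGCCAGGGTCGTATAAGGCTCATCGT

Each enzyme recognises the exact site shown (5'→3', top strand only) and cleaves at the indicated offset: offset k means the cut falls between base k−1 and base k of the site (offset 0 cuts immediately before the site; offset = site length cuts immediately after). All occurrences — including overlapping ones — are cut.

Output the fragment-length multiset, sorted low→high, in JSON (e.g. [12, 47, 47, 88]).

Site scan:
  TgoIII TCGTATA/2: at [125, 136, 152, 166] ⇒ [127, 138, 154, 168]
  OquIII CCGCCCGG/6: at [10, 21, 31, 42, 54, 64, 72, 80, 95, 104, 114] ⇒ [16, 27, 37, 48, 60, 70, 78, 86, 101, 110, 120]

Pooled cuts: [16, 27, 37, 48, 60, 70, 78, 86, 101, 110, 120, 127, 138, 154, 168]

Fragments:
  16→27: 11 bp
  27→37: 10 bp
  37→48: 11 bp
  48→60: 12 bp
  60→70: 10 bp
  70→78: 8 bp
  78→86: 8 bp
  86→101: 15 bp
  101→110: 9 bp
  110→120: 10 bp
  120→127: 7 bp
  127→138: 11 bp
  138→154: 16 bp
  154→168: 14 bp
  168→16 (wrap): 170-168+16 = 18 bp

[7,8,8,9,10,10,10,11,11,11,12,14,15,16,18]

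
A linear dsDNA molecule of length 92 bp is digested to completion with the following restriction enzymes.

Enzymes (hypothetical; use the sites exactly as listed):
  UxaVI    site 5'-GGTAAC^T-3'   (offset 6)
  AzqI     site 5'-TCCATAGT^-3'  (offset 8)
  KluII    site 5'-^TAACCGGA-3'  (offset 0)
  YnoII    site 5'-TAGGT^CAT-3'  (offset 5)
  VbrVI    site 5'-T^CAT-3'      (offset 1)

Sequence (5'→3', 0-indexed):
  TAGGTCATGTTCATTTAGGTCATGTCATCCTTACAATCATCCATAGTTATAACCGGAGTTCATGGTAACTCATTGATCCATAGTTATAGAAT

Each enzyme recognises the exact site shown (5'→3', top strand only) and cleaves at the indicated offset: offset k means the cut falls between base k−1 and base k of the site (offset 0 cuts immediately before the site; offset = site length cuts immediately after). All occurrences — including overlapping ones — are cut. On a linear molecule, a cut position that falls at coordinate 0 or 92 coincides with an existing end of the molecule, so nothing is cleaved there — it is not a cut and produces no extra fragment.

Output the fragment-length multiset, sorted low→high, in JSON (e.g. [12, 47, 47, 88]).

Scan for sites:
  UxaVI GGTAACT/6: at [63] ⇒ [69]
  AzqI TCCATAGT/8: at [39, 76] ⇒ [47, 84]
  KluII TAACCGGA/0: at [49] ⇒ [49]
  YnoII TAGGTCAT/5: at [0, 15] ⇒ [5, 20]
  VbrVI TCAT/1: at [4, 10, 19, 24, 36, 59, 69] ⇒ [5, 11, 20, 25, 37, 60, 70]

All cut coordinates (distinct, sorted): [5, 11, 20, 25, 37, 47, 49, 60, 69, 70, 84]

Fragments:
  [0,5): 5 bp
  [5,11): 6 bp
  [11,20): 9 bp
  [20,25): 5 bp
  [25,37): 12 bp
  [37,47): 10 bp
  [47,49): 2 bp
  [49,60): 11 bp
  [60,69): 9 bp
  [69,70): 1 bp
  [70,84): 14 bp
  [84,92): 8 bp

[1,2,5,5,6,8,9,9,10,11,12,14]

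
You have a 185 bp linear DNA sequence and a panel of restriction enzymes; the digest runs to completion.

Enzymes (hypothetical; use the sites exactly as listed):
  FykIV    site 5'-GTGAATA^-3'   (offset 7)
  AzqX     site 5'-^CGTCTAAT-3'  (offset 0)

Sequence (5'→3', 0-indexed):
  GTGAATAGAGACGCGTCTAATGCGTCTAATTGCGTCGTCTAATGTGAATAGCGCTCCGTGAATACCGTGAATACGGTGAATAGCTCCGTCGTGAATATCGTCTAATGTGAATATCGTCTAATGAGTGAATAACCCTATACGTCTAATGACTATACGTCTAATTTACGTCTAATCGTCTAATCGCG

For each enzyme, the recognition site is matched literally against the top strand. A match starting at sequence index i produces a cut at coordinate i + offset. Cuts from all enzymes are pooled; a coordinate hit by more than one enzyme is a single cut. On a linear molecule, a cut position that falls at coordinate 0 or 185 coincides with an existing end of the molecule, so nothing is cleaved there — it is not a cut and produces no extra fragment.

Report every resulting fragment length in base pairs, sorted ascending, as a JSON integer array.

Scan for sites:
  FykIV GTGAATA/7: at [0, 43, 57, 66, 75, 90, 106, 124] ⇒ [7, 50, 64, 73, 82, 97, 113, 131]
  AzqX CGTCTAAT/0: at [13, 22, 35, 98, 114, 139, 154, 165, 173] ⇒ [13, 22, 35, 98, 114, 139, 154, 165, 173]

Pooled cuts: [7, 13, 22, 35, 50, 64, 73, 82, 97, 98, 113, 114, 131, 139, 154, 165, 173]

Fragments:
  [0,7): 7 bp
  [7,13): 6 bp
  [13,22): 9 bp
  [22,35): 13 bp
  [35,50): 15 bp
  [50,64): 14 bp
  [64,73): 9 bp
  [73,82): 9 bp
  [82,97): 15 bp
  [97,98): 1 bp
  [98,113): 15 bp
  [113,114): 1 bp
  [114,131): 17 bp
  [131,139): 8 bp
  [139,154): 15 bp
  [154,165): 11 bp
  [165,173): 8 bp
  [173,185): 12 bp

[1,1,6,7,8,8,9,9,9,11,12,13,14,15,15,15,15,17]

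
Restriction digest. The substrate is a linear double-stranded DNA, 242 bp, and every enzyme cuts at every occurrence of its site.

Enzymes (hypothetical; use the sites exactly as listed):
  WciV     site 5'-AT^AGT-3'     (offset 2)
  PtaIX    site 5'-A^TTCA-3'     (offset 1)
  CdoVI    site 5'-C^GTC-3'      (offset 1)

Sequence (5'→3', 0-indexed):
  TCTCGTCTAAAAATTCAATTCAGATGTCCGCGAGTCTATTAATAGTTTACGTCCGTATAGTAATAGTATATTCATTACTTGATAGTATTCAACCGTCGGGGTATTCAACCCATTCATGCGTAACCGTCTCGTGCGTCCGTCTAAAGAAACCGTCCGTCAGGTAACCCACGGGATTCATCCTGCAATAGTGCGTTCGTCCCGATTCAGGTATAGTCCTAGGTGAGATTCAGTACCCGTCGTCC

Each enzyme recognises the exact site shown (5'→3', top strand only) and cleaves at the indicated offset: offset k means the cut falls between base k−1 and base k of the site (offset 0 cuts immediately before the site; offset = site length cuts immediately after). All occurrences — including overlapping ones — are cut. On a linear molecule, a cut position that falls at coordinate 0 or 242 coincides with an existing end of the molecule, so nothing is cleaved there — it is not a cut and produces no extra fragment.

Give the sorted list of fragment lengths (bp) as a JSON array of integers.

Per-enzyme occurrences:
  WciV (ATAGT, off=2): starts [41, 56, 62, 81, 184, 209] → cuts [43, 58, 64, 83, 186, 211]
  PtaIX (ATTCA, off=1): starts [12, 17, 69, 86, 102, 111, 172, 201, 224] → cuts [13, 18, 70, 87, 103, 112, 173, 202, 225]
  CdoVI (CGTC, off=1): starts [3, 49, 93, 124, 133, 137, 150, 154, 194, 234, 237] → cuts [4, 50, 94, 125, 134, 138, 151, 155, 195, 235, 238]

Pooled cuts: [4, 13, 18, 43, 50, 58, 64, 70, 83, 87, 94, 103, 112, 125, 134, 138, 151, 155, 173, 186, 195, 202, 211, 225, 235, 238]

Fragment lengths:
  [0,4): 4 bp
  [4,13): 9 bp
  [13,18): 5 bp
  [18,43): 25 bp
  [43,50): 7 bp
  [50,58): 8 bp
  [58,64): 6 bp
  [64,70): 6 bp
  [70,83): 13 bp
  [83,87): 4 bp
  [87,94): 7 bp
  [94,103): 9 bp
  [103,112): 9 bp
  [112,125): 13 bp
  [125,134): 9 bp
  [134,138): 4 bp
  [138,151): 13 bp
  [151,155): 4 bp
  [155,173): 18 bp
  [173,186): 13 bp
  [186,195): 9 bp
  [195,202): 7 bp
  [202,211): 9 bp
  [211,225): 14 bp
  [225,235): 10 bp
  [235,238): 3 bp
  [238,242): 4 bp

[3,4,4,4,4,4,5,6,6,7,7,7,8,9,9,9,9,9,9,10,13,13,13,13,14,18,25]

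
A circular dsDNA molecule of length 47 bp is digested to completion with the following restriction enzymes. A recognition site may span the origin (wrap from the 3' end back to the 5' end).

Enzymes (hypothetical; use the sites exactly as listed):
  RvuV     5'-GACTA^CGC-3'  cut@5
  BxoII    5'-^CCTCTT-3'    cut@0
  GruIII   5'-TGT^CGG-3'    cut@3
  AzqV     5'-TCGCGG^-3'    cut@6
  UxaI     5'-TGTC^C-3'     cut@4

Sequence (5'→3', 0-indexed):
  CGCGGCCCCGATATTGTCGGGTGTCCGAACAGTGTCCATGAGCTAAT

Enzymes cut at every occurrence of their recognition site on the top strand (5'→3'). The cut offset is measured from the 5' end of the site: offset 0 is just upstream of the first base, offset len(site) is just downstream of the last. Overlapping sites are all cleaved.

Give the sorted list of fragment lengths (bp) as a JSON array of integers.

Site scan:
  RvuV (GACTACGC, off=5): no sites
  BxoII (CCTCTT, off=0): no sites
  GruIII TGTCGG/3: at [14] ⇒ [17]
  AzqV TCGCGG/6: at [46] ⇒ [5]
  UxaI TGTCC/4: at [21, 32] ⇒ [25, 36]

Pooled cuts: [5, 17, 25, 36]

Fragment lengths:
  5→17: 12 bp
  17→25: 8 bp
  25→36: 11 bp
  36→5 (wrap): 47-36+5 = 16 bp

[8,11,12,16]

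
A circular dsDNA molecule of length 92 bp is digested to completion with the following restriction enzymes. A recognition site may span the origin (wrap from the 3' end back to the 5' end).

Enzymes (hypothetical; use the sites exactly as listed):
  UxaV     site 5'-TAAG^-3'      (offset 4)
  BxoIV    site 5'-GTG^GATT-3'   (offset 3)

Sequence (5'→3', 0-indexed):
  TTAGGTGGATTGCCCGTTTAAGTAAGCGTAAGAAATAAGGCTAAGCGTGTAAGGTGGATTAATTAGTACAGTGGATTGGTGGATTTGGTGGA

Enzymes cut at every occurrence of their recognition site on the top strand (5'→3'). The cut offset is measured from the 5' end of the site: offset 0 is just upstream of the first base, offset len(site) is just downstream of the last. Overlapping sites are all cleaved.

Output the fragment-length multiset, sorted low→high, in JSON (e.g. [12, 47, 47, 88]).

Scan for sites:
  UxaV TAAG/4: at [18, 22, 28, 35, 41, 49] ⇒ [22, 26, 32, 39, 45, 53]
  BxoIV GTGGATT/3: at [4, 53, 70, 78, 87] ⇒ [7, 56, 73, 81, 90]

All cut coordinates (distinct, sorted): [7, 22, 26, 32, 39, 45, 53, 56, 73, 81, 90]

Fragment lengths:
  7→22: 15 bp
  22→26: 4 bp
  26→32: 6 bp
  32→39: 7 bp
  39→45: 6 bp
  45→53: 8 bp
  53→56: 3 bp
  56→73: 17 bp
  73→81: 8 bp
  81→90: 9 bp
  90→7 (wrap): 92-90+7 = 9 bp

[3,4,6,6,7,8,8,9,9,15,17]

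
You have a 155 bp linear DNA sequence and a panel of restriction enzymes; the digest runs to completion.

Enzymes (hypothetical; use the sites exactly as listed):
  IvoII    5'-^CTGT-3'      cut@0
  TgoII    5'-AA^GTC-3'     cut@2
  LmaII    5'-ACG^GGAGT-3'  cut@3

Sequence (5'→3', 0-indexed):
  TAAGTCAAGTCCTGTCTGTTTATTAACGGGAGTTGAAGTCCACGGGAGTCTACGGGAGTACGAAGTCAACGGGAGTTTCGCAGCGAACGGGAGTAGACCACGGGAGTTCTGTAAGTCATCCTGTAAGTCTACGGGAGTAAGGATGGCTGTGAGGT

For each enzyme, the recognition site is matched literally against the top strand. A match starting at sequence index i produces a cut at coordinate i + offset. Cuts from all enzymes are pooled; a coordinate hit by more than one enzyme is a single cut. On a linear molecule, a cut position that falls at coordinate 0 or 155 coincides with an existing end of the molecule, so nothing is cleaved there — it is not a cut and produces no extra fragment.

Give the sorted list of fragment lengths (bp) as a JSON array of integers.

[3,3,4,5,6,6,6,6,7,7,7,9,9,10,10,13,13,13,18]

Site scan:
  IvoII CTGT/0: at [11, 15, 108, 120, 146] ⇒ [11, 15, 108, 120, 146]
  TgoII AAGTC/2: at [1, 6, 35, 62, 112, 124] ⇒ [3, 8, 37, 64, 114, 126]
  LmaII ACGGGAGT/3: at [25, 41, 51, 68, 86, 99, 130] ⇒ [28, 44, 54, 71, 89, 102, 133]

Pooled cuts: [3, 8, 11, 15, 28, 37, 44, 54, 64, 71, 89, 102, 108, 114, 120, 126, 133, 146]

Fragments:
  [0,3): 3 bp
  [3,8): 5 bp
  [8,11): 3 bp
  [11,15): 4 bp
  [15,28): 13 bp
  [28,37): 9 bp
  [37,44): 7 bp
  [44,54): 10 bp
  [54,64): 10 bp
  [64,71): 7 bp
  [71,89): 18 bp
  [89,102): 13 bp
  [102,108): 6 bp
  [108,114): 6 bp
  [114,120): 6 bp
  [120,126): 6 bp
  [126,133): 7 bp
  [133,146): 13 bp
  [146,155): 9 bp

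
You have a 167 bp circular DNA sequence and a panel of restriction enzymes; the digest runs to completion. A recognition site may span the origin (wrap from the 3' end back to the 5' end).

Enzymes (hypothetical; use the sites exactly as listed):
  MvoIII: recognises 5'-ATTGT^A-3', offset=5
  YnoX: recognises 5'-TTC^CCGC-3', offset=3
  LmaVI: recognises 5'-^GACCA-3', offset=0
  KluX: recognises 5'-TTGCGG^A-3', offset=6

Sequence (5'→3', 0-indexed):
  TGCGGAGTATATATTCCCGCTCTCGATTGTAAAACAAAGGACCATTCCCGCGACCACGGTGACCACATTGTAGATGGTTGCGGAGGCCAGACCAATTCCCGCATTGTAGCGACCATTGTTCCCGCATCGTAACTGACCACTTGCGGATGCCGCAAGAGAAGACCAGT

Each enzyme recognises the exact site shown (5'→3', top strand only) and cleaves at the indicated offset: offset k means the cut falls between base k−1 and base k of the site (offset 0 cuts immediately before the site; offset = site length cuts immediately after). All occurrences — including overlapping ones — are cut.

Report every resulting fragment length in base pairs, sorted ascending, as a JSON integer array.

[3,4,6,8,9,9,9,9,11,11,11,12,12,12,13,14,14]

Per-enzyme occurrences:
  MvoIII (ATTGTA, off=5): starts [25, 66, 102] → cuts [30, 71, 107]
  YnoX (TTCCCGC, off=3): starts [13, 44, 95, 118] → cuts [16, 47, 98, 121]
  LmaVI (GACCA, off=0): starts [39, 51, 60, 89, 110, 134, 160] → cuts [39, 51, 60, 89, 110, 134, 160]
  KluX (TTGCGGA, off=6): starts [77, 140, 166] → cuts [5, 83, 146]

Pooled cuts: [5, 16, 30, 39, 47, 51, 60, 71, 83, 89, 98, 107, 110, 121, 134, 146, 160]

Fragment lengths:
  5→16: 11 bp
  16→30: 14 bp
  30→39: 9 bp
  39→47: 8 bp
  47→51: 4 bp
  51→60: 9 bp
  60→71: 11 bp
  71→83: 12 bp
  83→89: 6 bp
  89→98: 9 bp
  98→107: 9 bp
  107→110: 3 bp
  110→121: 11 bp
  121→134: 13 bp
  134→146: 12 bp
  146→160: 14 bp
  160→5 (wrap): 167-160+5 = 12 bp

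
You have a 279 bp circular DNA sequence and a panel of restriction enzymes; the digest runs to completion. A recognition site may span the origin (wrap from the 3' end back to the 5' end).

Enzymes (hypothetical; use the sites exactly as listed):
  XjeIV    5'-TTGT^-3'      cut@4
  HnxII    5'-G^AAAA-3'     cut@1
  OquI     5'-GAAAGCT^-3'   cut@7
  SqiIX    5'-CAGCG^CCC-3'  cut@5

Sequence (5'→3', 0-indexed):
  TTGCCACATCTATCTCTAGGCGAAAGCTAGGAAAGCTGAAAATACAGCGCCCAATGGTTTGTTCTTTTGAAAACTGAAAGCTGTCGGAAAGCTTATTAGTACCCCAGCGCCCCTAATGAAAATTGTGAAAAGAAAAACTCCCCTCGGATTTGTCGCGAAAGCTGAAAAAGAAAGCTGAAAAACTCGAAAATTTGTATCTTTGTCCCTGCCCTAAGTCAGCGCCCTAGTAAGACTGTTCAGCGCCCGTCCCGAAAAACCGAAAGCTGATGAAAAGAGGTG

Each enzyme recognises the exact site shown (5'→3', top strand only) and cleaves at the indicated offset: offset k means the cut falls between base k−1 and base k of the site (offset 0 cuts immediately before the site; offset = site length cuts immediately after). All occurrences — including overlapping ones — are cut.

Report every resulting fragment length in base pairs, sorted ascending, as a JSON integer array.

[1,1,1,1,4,5,7,8,8,9,9,9,9,9,10,11,11,12,13,13,14,16,18,21,21,38]

Site scan:
  XjeIV TTGT/4: at [58, 122, 149, 191, 199] ⇒ [62, 126, 153, 195, 203]
  HnxII GAAAA/1: at [37, 68, 117, 126, 131, 163, 176, 185, 250, 268] ⇒ [38, 69, 118, 127, 132, 164, 177, 186, 251, 269]
  OquI GAAAGCT/7: at [21, 30, 75, 86, 156, 169, 258] ⇒ [28, 37, 82, 93, 163, 176, 265]
  SqiIX CAGCGCCC/5: at [44, 104, 216, 237] ⇒ [49, 109, 221, 242]

Pooled cuts: [28, 37, 38, 49, 62, 69, 82, 93, 109, 118, 126, 127, 132, 153, 163, 164, 176, 177, 186, 195, 203, 221, 242, 251, 265, 269]

Fragments:
  28→37: 9 bp
  37→38: 1 bp
  38→49: 11 bp
  49→62: 13 bp
  62→69: 7 bp
  69→82: 13 bp
  82→93: 11 bp
  93→109: 16 bp
  109→118: 9 bp
  118→126: 8 bp
  126→127: 1 bp
  127→132: 5 bp
  132→153: 21 bp
  153→163: 10 bp
  163→164: 1 bp
  164→176: 12 bp
  176→177: 1 bp
  177→186: 9 bp
  186→195: 9 bp
  195→203: 8 bp
  203→221: 18 bp
  221→242: 21 bp
  242→251: 9 bp
  251→265: 14 bp
  265→269: 4 bp
  269→28 (wrap): 279-269+28 = 38 bp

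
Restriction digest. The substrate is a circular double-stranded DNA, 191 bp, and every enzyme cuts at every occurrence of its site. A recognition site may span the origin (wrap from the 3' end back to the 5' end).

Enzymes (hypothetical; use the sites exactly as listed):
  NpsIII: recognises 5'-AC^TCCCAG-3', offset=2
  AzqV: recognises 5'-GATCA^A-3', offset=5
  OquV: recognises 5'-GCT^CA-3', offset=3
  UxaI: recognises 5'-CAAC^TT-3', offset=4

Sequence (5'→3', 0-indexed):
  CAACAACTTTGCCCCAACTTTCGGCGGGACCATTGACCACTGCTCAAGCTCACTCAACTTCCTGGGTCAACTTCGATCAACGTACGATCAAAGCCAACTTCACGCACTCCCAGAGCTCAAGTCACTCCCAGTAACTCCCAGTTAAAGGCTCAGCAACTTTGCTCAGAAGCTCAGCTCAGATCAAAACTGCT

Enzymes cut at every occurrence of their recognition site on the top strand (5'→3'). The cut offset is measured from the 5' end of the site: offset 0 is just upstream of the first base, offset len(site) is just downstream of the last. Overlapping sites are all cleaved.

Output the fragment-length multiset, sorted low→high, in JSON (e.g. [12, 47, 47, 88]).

Site scan:
  NpsIII ACTCCCAG/2: at [105, 123, 133] ⇒ [107, 125, 135]
  AzqV GATCAA/5: at [74, 85, 178] ⇒ [79, 90, 183]
  OquV GCTCA/3: at [41, 47, 114, 147, 160, 168, 173, 188] ⇒ [0, 44, 50, 117, 150, 163, 171, 176]
  UxaI CAACTT/4: at [3, 14, 54, 67, 94, 153] ⇒ [7, 18, 58, 71, 98, 157]

All cut coordinates (distinct, sorted): [0, 7, 18, 44, 50, 58, 71, 79, 90, 98, 107, 117, 125, 135, 150, 157, 163, 171, 176, 183]

Fragment lengths:
  0→7: 7 bp
  7→18: 11 bp
  18→44: 26 bp
  44→50: 6 bp
  50→58: 8 bp
  58→71: 13 bp
  71→79: 8 bp
  79→90: 11 bp
  90→98: 8 bp
  98→107: 9 bp
  107→117: 10 bp
  117→125: 8 bp
  125→135: 10 bp
  135→150: 15 bp
  150→157: 7 bp
  157→163: 6 bp
  163→171: 8 bp
  171→176: 5 bp
  176→183: 7 bp
  183→0 (wrap): 191-183+0 = 8 bp

[5,6,6,7,7,7,8,8,8,8,8,8,9,10,10,11,11,13,15,26]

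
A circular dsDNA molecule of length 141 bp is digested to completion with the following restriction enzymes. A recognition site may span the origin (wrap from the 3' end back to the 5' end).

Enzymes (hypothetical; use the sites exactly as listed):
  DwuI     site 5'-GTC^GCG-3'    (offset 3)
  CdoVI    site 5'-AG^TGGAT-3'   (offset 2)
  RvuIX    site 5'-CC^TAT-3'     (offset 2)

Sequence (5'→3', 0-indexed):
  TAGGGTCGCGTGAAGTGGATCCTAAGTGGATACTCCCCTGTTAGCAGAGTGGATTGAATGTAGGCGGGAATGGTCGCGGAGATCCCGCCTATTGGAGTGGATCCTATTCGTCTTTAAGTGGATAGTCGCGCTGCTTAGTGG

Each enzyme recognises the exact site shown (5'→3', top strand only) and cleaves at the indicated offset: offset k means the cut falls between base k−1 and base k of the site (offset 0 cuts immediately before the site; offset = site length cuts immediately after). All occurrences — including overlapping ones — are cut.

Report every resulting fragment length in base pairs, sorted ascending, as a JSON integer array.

Per-enzyme occurrences:
  DwuI GTCGCG/3: at [4, 72, 124] ⇒ [7, 75, 127]
  CdoVI AGTGGAT/2: at [13, 24, 47, 95, 116] ⇒ [15, 26, 49, 97, 118]
  RvuIX CCTAT/2: at [87, 102] ⇒ [89, 104]

Pooled cuts: [7, 15, 26, 49, 75, 89, 97, 104, 118, 127]

Fragment lengths:
  7→15: 8 bp
  15→26: 11 bp
  26→49: 23 bp
  49→75: 26 bp
  75→89: 14 bp
  89→97: 8 bp
  97→104: 7 bp
  104→118: 14 bp
  118→127: 9 bp
  127→7 (wrap): 141-127+7 = 21 bp

[7,8,8,9,11,14,14,21,23,26]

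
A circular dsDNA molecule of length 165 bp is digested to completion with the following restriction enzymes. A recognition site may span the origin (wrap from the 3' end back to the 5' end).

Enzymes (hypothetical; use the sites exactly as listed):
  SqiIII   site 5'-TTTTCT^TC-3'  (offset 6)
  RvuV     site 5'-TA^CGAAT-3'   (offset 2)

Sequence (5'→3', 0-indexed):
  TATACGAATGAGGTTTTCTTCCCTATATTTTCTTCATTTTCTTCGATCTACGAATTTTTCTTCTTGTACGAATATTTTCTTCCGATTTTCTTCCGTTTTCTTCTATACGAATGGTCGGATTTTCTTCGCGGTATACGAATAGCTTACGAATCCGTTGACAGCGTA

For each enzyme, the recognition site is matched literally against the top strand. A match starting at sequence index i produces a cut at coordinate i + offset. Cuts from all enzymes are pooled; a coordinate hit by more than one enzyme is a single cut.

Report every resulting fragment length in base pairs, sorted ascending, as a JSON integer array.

[6,7,8,9,10,10,11,11,11,12,14,15,18,23]

Site scan:
  SqiIII TTTTCTTC/6: at [13, 27, 36, 55, 74, 85, 95, 119] ⇒ [19, 33, 42, 61, 80, 91, 101, 125]
  RvuV TACGAAT/2: at [2, 48, 66, 105, 133, 144] ⇒ [4, 50, 68, 107, 135, 146]

Pooled cuts: [4, 19, 33, 42, 50, 61, 68, 80, 91, 101, 107, 125, 135, 146]

Fragments:
  4→19: 15 bp
  19→33: 14 bp
  33→42: 9 bp
  42→50: 8 bp
  50→61: 11 bp
  61→68: 7 bp
  68→80: 12 bp
  80→91: 11 bp
  91→101: 10 bp
  101→107: 6 bp
  107→125: 18 bp
  125→135: 10 bp
  135→146: 11 bp
  146→4 (wrap): 165-146+4 = 23 bp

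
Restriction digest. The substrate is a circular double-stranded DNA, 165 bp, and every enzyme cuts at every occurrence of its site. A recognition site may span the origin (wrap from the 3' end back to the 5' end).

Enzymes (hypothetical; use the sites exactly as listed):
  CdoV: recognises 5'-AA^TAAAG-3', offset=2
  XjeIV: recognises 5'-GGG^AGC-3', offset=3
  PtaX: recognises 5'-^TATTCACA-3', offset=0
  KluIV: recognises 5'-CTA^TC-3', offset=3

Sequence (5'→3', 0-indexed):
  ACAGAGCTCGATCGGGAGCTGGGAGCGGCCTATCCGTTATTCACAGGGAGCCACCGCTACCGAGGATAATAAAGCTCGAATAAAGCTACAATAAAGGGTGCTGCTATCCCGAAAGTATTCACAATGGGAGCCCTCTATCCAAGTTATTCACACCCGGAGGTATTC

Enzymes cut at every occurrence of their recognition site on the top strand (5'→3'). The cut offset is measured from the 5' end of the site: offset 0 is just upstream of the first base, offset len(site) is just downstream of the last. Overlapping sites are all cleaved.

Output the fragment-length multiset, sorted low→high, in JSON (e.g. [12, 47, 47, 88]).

Scan for sites:
  CdoV AATAAAG/2: at [67, 78, 89] ⇒ [69, 80, 91]
  XjeIV GGGAGC/3: at [13, 20, 45, 125] ⇒ [16, 23, 48, 128]
  PtaX TATTCACA/0: at [37, 115, 144, 160] ⇒ [37, 115, 144, 160]
  KluIV CTATC/3: at [29, 103, 134] ⇒ [32, 106, 137]

All cut coordinates (distinct, sorted): [16, 23, 32, 37, 48, 69, 80, 91, 106, 115, 128, 137, 144, 160]

Fragment lengths:
  16→23: 7 bp
  23→32: 9 bp
  32→37: 5 bp
  37→48: 11 bp
  48→69: 21 bp
  69→80: 11 bp
  80→91: 11 bp
  91→106: 15 bp
  106→115: 9 bp
  115→128: 13 bp
  128→137: 9 bp
  137→144: 7 bp
  144→160: 16 bp
  160→16 (wrap): 165-160+16 = 21 bp

[5,7,7,9,9,9,11,11,11,13,15,16,21,21]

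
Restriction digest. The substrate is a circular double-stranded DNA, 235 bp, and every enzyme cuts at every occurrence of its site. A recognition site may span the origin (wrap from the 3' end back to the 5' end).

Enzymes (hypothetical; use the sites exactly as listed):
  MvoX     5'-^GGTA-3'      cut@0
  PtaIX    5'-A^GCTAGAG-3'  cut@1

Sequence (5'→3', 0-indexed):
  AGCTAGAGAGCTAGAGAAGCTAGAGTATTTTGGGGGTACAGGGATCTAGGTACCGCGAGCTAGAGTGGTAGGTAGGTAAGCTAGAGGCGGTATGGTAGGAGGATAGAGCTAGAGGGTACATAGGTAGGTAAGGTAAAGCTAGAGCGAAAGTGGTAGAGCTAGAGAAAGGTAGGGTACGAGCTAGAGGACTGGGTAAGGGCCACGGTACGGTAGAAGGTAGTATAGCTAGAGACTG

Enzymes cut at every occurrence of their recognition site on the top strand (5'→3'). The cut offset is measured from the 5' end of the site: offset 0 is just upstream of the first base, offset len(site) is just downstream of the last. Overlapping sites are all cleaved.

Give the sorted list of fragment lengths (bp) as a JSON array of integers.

Site scan:
  MvoX (GGTA, off=0): starts [34, 48, 66, 70, 74, 88, 93, 114, 122, 126, 131, 151, 167, 172, 191, 203, 208, 215] → cuts [34, 48, 66, 70, 74, 88, 93, 114, 122, 126, 131, 151, 167, 172, 191, 203, 208, 215]
  PtaIX (AGCTAGAG, off=1): starts [0, 8, 17, 57, 78, 106, 136, 156, 178, 223] → cuts [1, 9, 18, 58, 79, 107, 137, 157, 179, 224]

Pooled cuts: [1, 9, 18, 34, 48, 58, 66, 70, 74, 79, 88, 93, 107, 114, 122, 126, 131, 137, 151, 157, 167, 172, 179, 191, 203, 208, 215, 224]

Fragment lengths:
  1→9: 8 bp
  9→18: 9 bp
  18→34: 16 bp
  34→48: 14 bp
  48→58: 10 bp
  58→66: 8 bp
  66→70: 4 bp
  70→74: 4 bp
  74→79: 5 bp
  79→88: 9 bp
  88→93: 5 bp
  93→107: 14 bp
  107→114: 7 bp
  114→122: 8 bp
  122→126: 4 bp
  126→131: 5 bp
  131→137: 6 bp
  137→151: 14 bp
  151→157: 6 bp
  157→167: 10 bp
  167→172: 5 bp
  172→179: 7 bp
  179→191: 12 bp
  191→203: 12 bp
  203→208: 5 bp
  208→215: 7 bp
  215→224: 9 bp
  224→1 (wrap): 235-224+1 = 12 bp

[4,4,4,5,5,5,5,5,6,6,7,7,7,8,8,8,9,9,9,10,10,12,12,12,14,14,14,16]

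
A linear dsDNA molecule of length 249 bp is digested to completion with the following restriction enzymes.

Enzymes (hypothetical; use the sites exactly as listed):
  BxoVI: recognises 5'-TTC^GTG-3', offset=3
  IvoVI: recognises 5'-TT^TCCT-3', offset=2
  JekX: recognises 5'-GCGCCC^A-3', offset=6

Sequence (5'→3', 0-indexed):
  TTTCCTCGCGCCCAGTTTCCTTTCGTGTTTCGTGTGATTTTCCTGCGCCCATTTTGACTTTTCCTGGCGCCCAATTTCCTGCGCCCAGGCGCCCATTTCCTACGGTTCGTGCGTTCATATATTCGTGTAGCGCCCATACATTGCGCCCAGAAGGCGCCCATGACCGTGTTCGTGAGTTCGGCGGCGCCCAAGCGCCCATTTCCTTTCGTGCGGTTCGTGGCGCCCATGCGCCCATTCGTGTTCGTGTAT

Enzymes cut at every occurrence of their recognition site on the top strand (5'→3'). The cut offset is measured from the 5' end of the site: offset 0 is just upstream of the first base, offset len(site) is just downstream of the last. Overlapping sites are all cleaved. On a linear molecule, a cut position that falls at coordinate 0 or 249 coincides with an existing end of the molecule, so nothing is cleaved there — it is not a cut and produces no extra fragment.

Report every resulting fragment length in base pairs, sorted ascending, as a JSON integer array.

Scan for sites:
  BxoVI (TTCGTG, off=3): starts [21, 28, 105, 121, 168, 204, 213, 234, 240] → cuts [24, 31, 108, 124, 171, 207, 216, 237, 243]
  IvoVI (TTTCCT, off=2): starts [0, 15, 38, 59, 74, 95, 198] → cuts [2, 17, 40, 61, 76, 97, 200]
  JekX (GCGCCCA, off=6): starts [7, 44, 66, 80, 88, 129, 142, 153, 183, 191, 219, 227] → cuts [13, 50, 72, 86, 94, 135, 148, 159, 189, 197, 225, 233]

Pooled cuts: [2, 13, 17, 24, 31, 40, 50, 61, 72, 76, 86, 94, 97, 108, 124, 135, 148, 159, 171, 189, 197, 200, 207, 216, 225, 233, 237, 243]

Fragments:
  [0,2): 2 bp
  [2,13): 11 bp
  [13,17): 4 bp
  [17,24): 7 bp
  [24,31): 7 bp
  [31,40): 9 bp
  [40,50): 10 bp
  [50,61): 11 bp
  [61,72): 11 bp
  [72,76): 4 bp
  [76,86): 10 bp
  [86,94): 8 bp
  [94,97): 3 bp
  [97,108): 11 bp
  [108,124): 16 bp
  [124,135): 11 bp
  [135,148): 13 bp
  [148,159): 11 bp
  [159,171): 12 bp
  [171,189): 18 bp
  [189,197): 8 bp
  [197,200): 3 bp
  [200,207): 7 bp
  [207,216): 9 bp
  [216,225): 9 bp
  [225,233): 8 bp
  [233,237): 4 bp
  [237,243): 6 bp
  [243,249): 6 bp

[2,3,3,4,4,4,6,6,7,7,7,8,8,8,9,9,9,10,10,11,11,11,11,11,11,12,13,16,18]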